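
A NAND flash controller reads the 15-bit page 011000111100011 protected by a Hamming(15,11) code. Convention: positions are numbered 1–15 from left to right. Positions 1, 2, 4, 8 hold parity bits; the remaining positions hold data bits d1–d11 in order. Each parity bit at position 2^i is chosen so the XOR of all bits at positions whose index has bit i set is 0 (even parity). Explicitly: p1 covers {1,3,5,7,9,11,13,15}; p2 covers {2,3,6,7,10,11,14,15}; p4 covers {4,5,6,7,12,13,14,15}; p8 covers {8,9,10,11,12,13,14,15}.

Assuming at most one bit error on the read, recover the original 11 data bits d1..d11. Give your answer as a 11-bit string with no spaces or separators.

10011101011

s1 (pos 1,3,5,7,9,11,13,15): 0⊕1⊕0⊕1⊕1⊕0⊕0⊕1 = 0
s2 (pos 2,3,6,7,10,11,14,15): 1⊕1⊕0⊕1⊕1⊕0⊕1⊕1 = 0
s4 (pos 4,5,6,7,12,13,14,15): 0⊕0⊕0⊕1⊕0⊕0⊕1⊕1 = 1
s8 (pos 8,9,10,11,12,13,14,15): 1⊕1⊕1⊕0⊕0⊕0⊕1⊕1 = 1
Syndrome s8…s1 = 1100 → error at position 12.
Flip position 12: 011000111100011 → 011000111101011
Read data bits from positions 3,5,6,7,9,10,11,12,13,14,15: 10011101011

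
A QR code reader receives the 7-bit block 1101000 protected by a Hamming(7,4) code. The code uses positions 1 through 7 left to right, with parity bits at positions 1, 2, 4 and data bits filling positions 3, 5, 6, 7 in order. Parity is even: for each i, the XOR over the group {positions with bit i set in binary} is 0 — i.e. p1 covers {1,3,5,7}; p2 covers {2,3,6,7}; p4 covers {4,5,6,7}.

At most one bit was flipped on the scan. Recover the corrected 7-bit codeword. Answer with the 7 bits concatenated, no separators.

1101001

s1 (pos 1,3,5,7): 1⊕0⊕0⊕0 = 1
s2 (pos 2,3,6,7): 1⊕0⊕0⊕0 = 1
s4 (pos 4,5,6,7): 1⊕0⊕0⊕0 = 1
Syndrome s4…s1 = 111 → error at position 7.
Flip position 7: 1101000 → 1101001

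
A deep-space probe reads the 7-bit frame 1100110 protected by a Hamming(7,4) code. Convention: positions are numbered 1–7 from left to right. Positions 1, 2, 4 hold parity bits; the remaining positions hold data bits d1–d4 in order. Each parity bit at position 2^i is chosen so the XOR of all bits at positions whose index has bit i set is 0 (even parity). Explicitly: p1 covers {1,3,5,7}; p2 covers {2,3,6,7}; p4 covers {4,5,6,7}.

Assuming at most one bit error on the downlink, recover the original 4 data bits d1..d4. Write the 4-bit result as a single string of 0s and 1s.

s1 (pos 1,3,5,7): 1⊕0⊕1⊕0 = 0
s2 (pos 2,3,6,7): 1⊕0⊕1⊕0 = 0
s4 (pos 4,5,6,7): 0⊕1⊕1⊕0 = 0
Syndrome s4…s1 = 000 → no error.
Read data bits from positions 3,5,6,7: 0110

0110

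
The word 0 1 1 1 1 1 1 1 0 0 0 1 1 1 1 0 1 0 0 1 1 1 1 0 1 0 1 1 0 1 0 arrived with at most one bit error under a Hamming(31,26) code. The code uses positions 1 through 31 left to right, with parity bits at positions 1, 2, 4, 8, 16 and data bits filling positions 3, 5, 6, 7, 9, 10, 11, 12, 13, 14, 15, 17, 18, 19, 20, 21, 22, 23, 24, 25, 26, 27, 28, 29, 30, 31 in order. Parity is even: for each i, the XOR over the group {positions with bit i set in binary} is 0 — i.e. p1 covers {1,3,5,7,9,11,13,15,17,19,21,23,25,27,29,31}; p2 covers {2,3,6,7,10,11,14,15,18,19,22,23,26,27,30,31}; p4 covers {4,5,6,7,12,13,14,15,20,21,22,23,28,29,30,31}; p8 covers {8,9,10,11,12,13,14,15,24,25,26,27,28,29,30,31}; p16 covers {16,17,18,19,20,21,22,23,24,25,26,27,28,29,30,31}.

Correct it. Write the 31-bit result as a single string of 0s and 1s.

s1 (pos 1,3,5,7,9,11,13,15,17,19,21,23,25,27,29,31): 0⊕1⊕1⊕1⊕0⊕0⊕1⊕1⊕1⊕0⊕1⊕1⊕1⊕1⊕0⊕0 = 0
s2 (pos 2,3,6,7,10,11,14,15,18,19,22,23,26,27,30,31): 1⊕1⊕1⊕1⊕0⊕0⊕1⊕1⊕0⊕0⊕1⊕1⊕0⊕1⊕1⊕0 = 0
s4 (pos 4,5,6,7,12,13,14,15,20,21,22,23,28,29,30,31): 1⊕1⊕1⊕1⊕1⊕1⊕1⊕1⊕1⊕1⊕1⊕1⊕1⊕0⊕1⊕0 = 0
s8 (pos 8,9,10,11,12,13,14,15,24,25,26,27,28,29,30,31): 1⊕0⊕0⊕0⊕1⊕1⊕1⊕1⊕0⊕1⊕0⊕1⊕1⊕0⊕1⊕0 = 1
s16 (pos 16,17,18,19,20,21,22,23,24,25,26,27,28,29,30,31): 0⊕1⊕0⊕0⊕1⊕1⊕1⊕1⊕0⊕1⊕0⊕1⊕1⊕0⊕1⊕0 = 1
Syndrome s16…s1 = 11000 → error at position 24.
Flip position 24: 0111111100011110100111101011010 → 0111111100011110100111111011010

0111111100011110100111111011010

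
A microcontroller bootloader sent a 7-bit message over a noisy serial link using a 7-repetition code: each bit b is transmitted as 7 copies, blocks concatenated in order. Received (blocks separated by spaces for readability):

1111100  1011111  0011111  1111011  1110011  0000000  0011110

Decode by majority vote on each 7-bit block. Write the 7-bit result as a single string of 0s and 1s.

Block 1 (1111100): 5 ones → 1
Block 2 (1011111): 6 ones → 1
Block 3 (0011111): 5 ones → 1
Block 4 (1111011): 6 ones → 1
Block 5 (1110011): 5 ones → 1
Block 6 (0000000): 0 ones → 0
Block 7 (0011110): 4 ones → 1

1111101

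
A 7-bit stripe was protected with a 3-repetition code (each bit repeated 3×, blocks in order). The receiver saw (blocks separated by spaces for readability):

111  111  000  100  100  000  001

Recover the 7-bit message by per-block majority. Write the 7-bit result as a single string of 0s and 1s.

1100000

Block 1 (111): 3 ones → 1
Block 2 (111): 3 ones → 1
Block 3 (000): 0 ones → 0
Block 4 (100): 1 one → 0
Block 5 (100): 1 one → 0
Block 6 (000): 0 ones → 0
Block 7 (001): 1 one → 0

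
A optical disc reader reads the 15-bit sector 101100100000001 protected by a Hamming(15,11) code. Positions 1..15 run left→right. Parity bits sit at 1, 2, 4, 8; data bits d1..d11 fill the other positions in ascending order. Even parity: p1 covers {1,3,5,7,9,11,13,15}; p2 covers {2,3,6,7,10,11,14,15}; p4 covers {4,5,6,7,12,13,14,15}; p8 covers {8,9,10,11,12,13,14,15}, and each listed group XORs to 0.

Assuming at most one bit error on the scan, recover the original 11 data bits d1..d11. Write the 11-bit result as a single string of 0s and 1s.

s1 (pos 1,3,5,7,9,11,13,15): 1⊕1⊕0⊕1⊕0⊕0⊕0⊕1 = 0
s2 (pos 2,3,6,7,10,11,14,15): 0⊕1⊕0⊕1⊕0⊕0⊕0⊕1 = 1
s4 (pos 4,5,6,7,12,13,14,15): 1⊕0⊕0⊕1⊕0⊕0⊕0⊕1 = 1
s8 (pos 8,9,10,11,12,13,14,15): 0⊕0⊕0⊕0⊕0⊕0⊕0⊕1 = 1
Syndrome s8…s1 = 1110 → error at position 14.
Flip position 14: 101100100000001 → 101100100000011
Read data bits from positions 3,5,6,7,9,10,11,12,13,14,15: 10010000011

10010000011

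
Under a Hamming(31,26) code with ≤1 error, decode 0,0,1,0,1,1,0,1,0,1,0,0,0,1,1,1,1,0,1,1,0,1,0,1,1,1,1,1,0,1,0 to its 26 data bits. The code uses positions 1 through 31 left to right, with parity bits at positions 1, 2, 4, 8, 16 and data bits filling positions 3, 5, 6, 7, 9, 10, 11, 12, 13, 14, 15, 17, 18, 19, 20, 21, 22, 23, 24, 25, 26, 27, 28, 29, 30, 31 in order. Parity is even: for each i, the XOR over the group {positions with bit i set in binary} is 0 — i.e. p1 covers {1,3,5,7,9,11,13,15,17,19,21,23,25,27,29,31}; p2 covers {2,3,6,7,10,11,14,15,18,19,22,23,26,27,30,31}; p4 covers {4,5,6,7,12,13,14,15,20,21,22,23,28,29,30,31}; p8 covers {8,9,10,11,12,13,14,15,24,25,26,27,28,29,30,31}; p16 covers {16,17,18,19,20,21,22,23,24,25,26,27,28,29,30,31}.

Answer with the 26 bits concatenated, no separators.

11100100011001101011111010

s1 (pos 1,3,5,7,9,11,13,15,17,19,21,23,25,27,29,31): 0⊕1⊕1⊕0⊕0⊕0⊕0⊕1⊕1⊕1⊕0⊕0⊕1⊕1⊕0⊕0 = 1
s2 (pos 2,3,6,7,10,11,14,15,18,19,22,23,26,27,30,31): 0⊕1⊕1⊕0⊕1⊕0⊕1⊕1⊕0⊕1⊕1⊕0⊕1⊕1⊕1⊕0 = 0
s4 (pos 4,5,6,7,12,13,14,15,20,21,22,23,28,29,30,31): 0⊕1⊕1⊕0⊕0⊕0⊕1⊕1⊕1⊕0⊕1⊕0⊕1⊕0⊕1⊕0 = 0
s8 (pos 8,9,10,11,12,13,14,15,24,25,26,27,28,29,30,31): 1⊕0⊕1⊕0⊕0⊕0⊕1⊕1⊕1⊕1⊕1⊕1⊕1⊕0⊕1⊕0 = 0
s16 (pos 16,17,18,19,20,21,22,23,24,25,26,27,28,29,30,31): 1⊕1⊕0⊕1⊕1⊕0⊕1⊕0⊕1⊕1⊕1⊕1⊕1⊕0⊕1⊕0 = 1
Syndrome s16…s1 = 10001 → error at position 17.
Flip position 17: 0010110101000111101101011111010 → 0010110101000111001101011111010
Read data bits from positions 3,5,6,7,9,10,11,12,13,14,15,17,18,19,20,21,22,23,24,25,26,27,28,29,30,31: 11100100011001101011111010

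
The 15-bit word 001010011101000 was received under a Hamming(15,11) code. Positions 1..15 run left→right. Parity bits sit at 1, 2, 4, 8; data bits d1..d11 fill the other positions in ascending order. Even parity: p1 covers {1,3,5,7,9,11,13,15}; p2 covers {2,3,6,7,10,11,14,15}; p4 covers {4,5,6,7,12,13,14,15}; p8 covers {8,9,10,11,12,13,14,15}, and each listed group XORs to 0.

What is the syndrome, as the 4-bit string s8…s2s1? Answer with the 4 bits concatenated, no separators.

s1 (pos 1,3,5,7,9,11,13,15): 0⊕1⊕1⊕0⊕1⊕0⊕0⊕0 = 1
s2 (pos 2,3,6,7,10,11,14,15): 0⊕1⊕0⊕0⊕1⊕0⊕0⊕0 = 0
s4 (pos 4,5,6,7,12,13,14,15): 0⊕1⊕0⊕0⊕1⊕0⊕0⊕0 = 0
s8 (pos 8,9,10,11,12,13,14,15): 1⊕1⊕1⊕0⊕1⊕0⊕0⊕0 = 0
Syndrome s8…s1 = 0001 → error at position 1.

0001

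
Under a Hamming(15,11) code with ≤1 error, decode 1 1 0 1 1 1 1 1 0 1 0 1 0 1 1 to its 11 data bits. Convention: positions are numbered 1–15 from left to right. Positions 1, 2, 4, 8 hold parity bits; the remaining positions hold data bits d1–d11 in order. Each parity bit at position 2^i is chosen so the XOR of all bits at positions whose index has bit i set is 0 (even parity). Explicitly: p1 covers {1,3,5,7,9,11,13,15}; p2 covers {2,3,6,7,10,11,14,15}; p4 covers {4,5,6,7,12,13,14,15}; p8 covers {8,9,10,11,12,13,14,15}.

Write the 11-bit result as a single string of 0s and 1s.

s1 (pos 1,3,5,7,9,11,13,15): 1⊕0⊕1⊕1⊕0⊕0⊕0⊕1 = 0
s2 (pos 2,3,6,7,10,11,14,15): 1⊕0⊕1⊕1⊕1⊕0⊕1⊕1 = 0
s4 (pos 4,5,6,7,12,13,14,15): 1⊕1⊕1⊕1⊕1⊕0⊕1⊕1 = 1
s8 (pos 8,9,10,11,12,13,14,15): 1⊕0⊕1⊕0⊕1⊕0⊕1⊕1 = 1
Syndrome s8…s1 = 1100 → error at position 12.
Flip position 12: 110111110101011 → 110111110100011
Read data bits from positions 3,5,6,7,9,10,11,12,13,14,15: 01110100011

01110100011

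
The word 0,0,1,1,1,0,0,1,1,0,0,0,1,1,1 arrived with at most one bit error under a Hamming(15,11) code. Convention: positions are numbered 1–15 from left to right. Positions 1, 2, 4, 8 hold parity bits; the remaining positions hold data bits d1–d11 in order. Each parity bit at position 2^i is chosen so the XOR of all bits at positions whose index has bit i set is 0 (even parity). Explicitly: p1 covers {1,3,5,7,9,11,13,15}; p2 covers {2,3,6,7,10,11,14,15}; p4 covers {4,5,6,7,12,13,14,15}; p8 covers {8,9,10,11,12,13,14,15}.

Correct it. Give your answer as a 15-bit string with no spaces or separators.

s1 (pos 1,3,5,7,9,11,13,15): 0⊕1⊕1⊕0⊕1⊕0⊕1⊕1 = 1
s2 (pos 2,3,6,7,10,11,14,15): 0⊕1⊕0⊕0⊕0⊕0⊕1⊕1 = 1
s4 (pos 4,5,6,7,12,13,14,15): 1⊕1⊕0⊕0⊕0⊕1⊕1⊕1 = 1
s8 (pos 8,9,10,11,12,13,14,15): 1⊕1⊕0⊕0⊕0⊕1⊕1⊕1 = 1
Syndrome s8…s1 = 1111 → error at position 15.
Flip position 15: 001110011000111 → 001110011000110

001110011000110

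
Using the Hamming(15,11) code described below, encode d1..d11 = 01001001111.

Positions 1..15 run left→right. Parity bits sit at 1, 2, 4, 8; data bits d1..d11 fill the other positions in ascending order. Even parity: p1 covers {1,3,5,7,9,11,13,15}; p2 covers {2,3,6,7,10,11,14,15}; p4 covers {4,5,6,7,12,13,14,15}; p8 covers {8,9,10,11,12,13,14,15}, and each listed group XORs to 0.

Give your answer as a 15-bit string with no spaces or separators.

Place data at non-parity positions: p1 p2 0 p4 1 0 0 p8 1 0 0 1 1 1 1
p1 (pos 1,3,5,7,9,11,13,15): XOR of data positions = 0⊕1⊕0⊕1⊕0⊕1⊕1 = 0
p2 (pos 2,3,6,7,10,11,14,15): XOR of data positions = 0⊕0⊕0⊕0⊕0⊕1⊕1 = 0
p4 (pos 4,5,6,7,12,13,14,15): XOR of data positions = 1⊕0⊕0⊕1⊕1⊕1⊕1 = 1
p8 (pos 8,9,10,11,12,13,14,15): XOR of data positions = 1⊕0⊕0⊕1⊕1⊕1⊕1 = 1
Codeword: 000110011001111

000110011001111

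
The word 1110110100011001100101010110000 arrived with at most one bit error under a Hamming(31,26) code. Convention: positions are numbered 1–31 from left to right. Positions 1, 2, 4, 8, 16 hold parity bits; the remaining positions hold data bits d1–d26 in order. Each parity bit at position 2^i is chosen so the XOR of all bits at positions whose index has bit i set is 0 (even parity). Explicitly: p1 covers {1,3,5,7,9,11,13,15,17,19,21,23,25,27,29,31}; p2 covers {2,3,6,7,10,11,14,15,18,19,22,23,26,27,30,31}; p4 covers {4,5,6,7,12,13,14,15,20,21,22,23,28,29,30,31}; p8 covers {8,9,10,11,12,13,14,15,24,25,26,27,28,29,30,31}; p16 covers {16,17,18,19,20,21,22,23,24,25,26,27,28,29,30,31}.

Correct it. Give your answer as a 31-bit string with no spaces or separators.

s1 (pos 1,3,5,7,9,11,13,15,17,19,21,23,25,27,29,31): 1⊕1⊕1⊕0⊕0⊕0⊕1⊕0⊕1⊕0⊕0⊕0⊕0⊕1⊕0⊕0 = 0
s2 (pos 2,3,6,7,10,11,14,15,18,19,22,23,26,27,30,31): 1⊕1⊕1⊕0⊕0⊕0⊕0⊕0⊕0⊕0⊕1⊕0⊕1⊕1⊕0⊕0 = 0
s4 (pos 4,5,6,7,12,13,14,15,20,21,22,23,28,29,30,31): 0⊕1⊕1⊕0⊕1⊕1⊕0⊕0⊕1⊕0⊕1⊕0⊕0⊕0⊕0⊕0 = 0
s8 (pos 8,9,10,11,12,13,14,15,24,25,26,27,28,29,30,31): 1⊕0⊕0⊕0⊕1⊕1⊕0⊕0⊕1⊕0⊕1⊕1⊕0⊕0⊕0⊕0 = 0
s16 (pos 16,17,18,19,20,21,22,23,24,25,26,27,28,29,30,31): 1⊕1⊕0⊕0⊕1⊕0⊕1⊕0⊕1⊕0⊕1⊕1⊕0⊕0⊕0⊕0 = 1
Syndrome s16…s1 = 10000 → error at position 16.
Flip position 16: 1110110100011001100101010110000 → 1110110100011000100101010110000

1110110100011000100101010110000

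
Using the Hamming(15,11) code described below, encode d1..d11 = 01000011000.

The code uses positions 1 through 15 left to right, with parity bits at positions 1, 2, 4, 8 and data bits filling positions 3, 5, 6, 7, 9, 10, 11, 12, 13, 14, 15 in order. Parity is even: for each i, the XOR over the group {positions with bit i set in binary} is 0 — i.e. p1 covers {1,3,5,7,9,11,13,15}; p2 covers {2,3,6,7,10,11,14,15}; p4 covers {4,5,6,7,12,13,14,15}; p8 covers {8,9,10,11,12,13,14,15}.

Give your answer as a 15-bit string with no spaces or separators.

Place data at non-parity positions: p1 p2 0 p4 1 0 0 p8 0 0 1 1 0 0 0
p1 (pos 1,3,5,7,9,11,13,15): XOR of data positions = 0⊕1⊕0⊕0⊕1⊕0⊕0 = 0
p2 (pos 2,3,6,7,10,11,14,15): XOR of data positions = 0⊕0⊕0⊕0⊕1⊕0⊕0 = 1
p4 (pos 4,5,6,7,12,13,14,15): XOR of data positions = 1⊕0⊕0⊕1⊕0⊕0⊕0 = 0
p8 (pos 8,9,10,11,12,13,14,15): XOR of data positions = 0⊕0⊕1⊕1⊕0⊕0⊕0 = 0
Codeword: 010010000011000

010010000011000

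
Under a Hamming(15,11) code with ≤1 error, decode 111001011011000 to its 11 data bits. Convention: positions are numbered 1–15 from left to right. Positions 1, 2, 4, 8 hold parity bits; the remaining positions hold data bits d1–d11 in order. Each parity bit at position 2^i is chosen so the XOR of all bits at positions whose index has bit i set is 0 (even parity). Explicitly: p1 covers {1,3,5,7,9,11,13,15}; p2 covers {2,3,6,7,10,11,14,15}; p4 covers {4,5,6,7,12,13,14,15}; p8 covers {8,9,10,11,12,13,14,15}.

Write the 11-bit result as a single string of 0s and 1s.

s1 (pos 1,3,5,7,9,11,13,15): 1⊕1⊕0⊕0⊕1⊕1⊕0⊕0 = 0
s2 (pos 2,3,6,7,10,11,14,15): 1⊕1⊕1⊕0⊕0⊕1⊕0⊕0 = 0
s4 (pos 4,5,6,7,12,13,14,15): 0⊕0⊕1⊕0⊕1⊕0⊕0⊕0 = 0
s8 (pos 8,9,10,11,12,13,14,15): 1⊕1⊕0⊕1⊕1⊕0⊕0⊕0 = 0
Syndrome s8…s1 = 0000 → no error.
Read data bits from positions 3,5,6,7,9,10,11,12,13,14,15: 10101011000

10101011000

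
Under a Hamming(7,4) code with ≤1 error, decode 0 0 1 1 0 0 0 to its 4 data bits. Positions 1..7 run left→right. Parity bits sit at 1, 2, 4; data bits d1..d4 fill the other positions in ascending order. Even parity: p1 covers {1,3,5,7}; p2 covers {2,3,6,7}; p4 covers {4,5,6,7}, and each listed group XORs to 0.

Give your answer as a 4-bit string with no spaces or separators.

1001

s1 (pos 1,3,5,7): 0⊕1⊕0⊕0 = 1
s2 (pos 2,3,6,7): 0⊕1⊕0⊕0 = 1
s4 (pos 4,5,6,7): 1⊕0⊕0⊕0 = 1
Syndrome s4…s1 = 111 → error at position 7.
Flip position 7: 0011000 → 0011001
Read data bits from positions 3,5,6,7: 1001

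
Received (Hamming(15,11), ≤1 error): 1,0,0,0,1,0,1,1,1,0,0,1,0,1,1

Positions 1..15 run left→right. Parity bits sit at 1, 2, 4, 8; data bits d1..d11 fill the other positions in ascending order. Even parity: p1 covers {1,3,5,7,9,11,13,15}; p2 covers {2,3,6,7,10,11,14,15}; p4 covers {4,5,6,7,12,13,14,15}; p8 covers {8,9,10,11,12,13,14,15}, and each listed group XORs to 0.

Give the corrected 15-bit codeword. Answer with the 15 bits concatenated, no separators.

100010111001010

s1 (pos 1,3,5,7,9,11,13,15): 1⊕0⊕1⊕1⊕1⊕0⊕0⊕1 = 1
s2 (pos 2,3,6,7,10,11,14,15): 0⊕0⊕0⊕1⊕0⊕0⊕1⊕1 = 1
s4 (pos 4,5,6,7,12,13,14,15): 0⊕1⊕0⊕1⊕1⊕0⊕1⊕1 = 1
s8 (pos 8,9,10,11,12,13,14,15): 1⊕1⊕0⊕0⊕1⊕0⊕1⊕1 = 1
Syndrome s8…s1 = 1111 → error at position 15.
Flip position 15: 100010111001011 → 100010111001010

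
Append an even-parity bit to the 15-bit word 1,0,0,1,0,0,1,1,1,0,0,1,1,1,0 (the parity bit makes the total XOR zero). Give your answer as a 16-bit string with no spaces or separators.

1001001110011100

XOR of the 15 data bits: 1⊕0⊕0⊕1⊕0⊕0⊕1⊕1⊕1⊕0⊕0⊕1⊕1⊕1⊕0 = 0
Parity bit = 0 (so all 16 bits XOR to 0).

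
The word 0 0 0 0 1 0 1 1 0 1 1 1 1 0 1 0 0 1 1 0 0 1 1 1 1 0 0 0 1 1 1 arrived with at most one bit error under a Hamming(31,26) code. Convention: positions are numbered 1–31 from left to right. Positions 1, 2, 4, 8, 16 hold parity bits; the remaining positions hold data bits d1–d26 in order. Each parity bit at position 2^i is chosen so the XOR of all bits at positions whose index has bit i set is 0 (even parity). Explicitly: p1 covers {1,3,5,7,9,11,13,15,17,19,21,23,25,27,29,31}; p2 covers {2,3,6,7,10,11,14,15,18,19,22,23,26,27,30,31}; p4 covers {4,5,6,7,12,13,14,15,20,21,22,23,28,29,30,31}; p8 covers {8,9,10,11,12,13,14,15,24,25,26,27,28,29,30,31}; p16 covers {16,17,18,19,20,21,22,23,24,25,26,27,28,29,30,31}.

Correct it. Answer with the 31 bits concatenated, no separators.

0000101101111010011001101000111

s1 (pos 1,3,5,7,9,11,13,15,17,19,21,23,25,27,29,31): 0⊕0⊕1⊕1⊕0⊕1⊕1⊕1⊕0⊕1⊕0⊕1⊕1⊕0⊕1⊕1 = 0
s2 (pos 2,3,6,7,10,11,14,15,18,19,22,23,26,27,30,31): 0⊕0⊕0⊕1⊕1⊕1⊕0⊕1⊕1⊕1⊕1⊕1⊕0⊕0⊕1⊕1 = 0
s4 (pos 4,5,6,7,12,13,14,15,20,21,22,23,28,29,30,31): 0⊕1⊕0⊕1⊕1⊕1⊕0⊕1⊕0⊕0⊕1⊕1⊕0⊕1⊕1⊕1 = 0
s8 (pos 8,9,10,11,12,13,14,15,24,25,26,27,28,29,30,31): 1⊕0⊕1⊕1⊕1⊕1⊕0⊕1⊕1⊕1⊕0⊕0⊕0⊕1⊕1⊕1 = 1
s16 (pos 16,17,18,19,20,21,22,23,24,25,26,27,28,29,30,31): 0⊕0⊕1⊕1⊕0⊕0⊕1⊕1⊕1⊕1⊕0⊕0⊕0⊕1⊕1⊕1 = 1
Syndrome s16…s1 = 11000 → error at position 24.
Flip position 24: 0000101101111010011001111000111 → 0000101101111010011001101000111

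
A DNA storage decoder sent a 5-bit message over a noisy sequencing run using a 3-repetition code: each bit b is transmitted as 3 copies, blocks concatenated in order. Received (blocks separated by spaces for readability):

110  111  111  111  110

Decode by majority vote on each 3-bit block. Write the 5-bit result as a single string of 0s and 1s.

11111

Block 1 (110): 2 ones → 1
Block 2 (111): 3 ones → 1
Block 3 (111): 3 ones → 1
Block 4 (111): 3 ones → 1
Block 5 (110): 2 ones → 1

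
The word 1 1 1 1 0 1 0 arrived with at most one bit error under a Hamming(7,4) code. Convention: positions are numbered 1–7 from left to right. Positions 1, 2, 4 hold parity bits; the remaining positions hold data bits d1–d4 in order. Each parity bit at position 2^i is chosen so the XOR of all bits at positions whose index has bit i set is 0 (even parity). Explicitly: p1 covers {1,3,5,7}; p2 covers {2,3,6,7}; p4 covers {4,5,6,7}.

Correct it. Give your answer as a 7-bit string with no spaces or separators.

1011010

s1 (pos 1,3,5,7): 1⊕1⊕0⊕0 = 0
s2 (pos 2,3,6,7): 1⊕1⊕1⊕0 = 1
s4 (pos 4,5,6,7): 1⊕0⊕1⊕0 = 0
Syndrome s4…s1 = 010 → error at position 2.
Flip position 2: 1111010 → 1011010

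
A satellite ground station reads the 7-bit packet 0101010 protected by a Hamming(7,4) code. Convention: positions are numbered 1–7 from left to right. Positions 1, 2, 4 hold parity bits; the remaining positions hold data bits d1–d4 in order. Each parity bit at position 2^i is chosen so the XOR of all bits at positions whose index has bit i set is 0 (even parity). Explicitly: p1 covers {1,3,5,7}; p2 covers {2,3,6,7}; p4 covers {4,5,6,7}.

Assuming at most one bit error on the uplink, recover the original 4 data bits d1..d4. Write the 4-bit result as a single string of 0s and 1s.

0010

s1 (pos 1,3,5,7): 0⊕0⊕0⊕0 = 0
s2 (pos 2,3,6,7): 1⊕0⊕1⊕0 = 0
s4 (pos 4,5,6,7): 1⊕0⊕1⊕0 = 0
Syndrome s4…s1 = 000 → no error.
Read data bits from positions 3,5,6,7: 0010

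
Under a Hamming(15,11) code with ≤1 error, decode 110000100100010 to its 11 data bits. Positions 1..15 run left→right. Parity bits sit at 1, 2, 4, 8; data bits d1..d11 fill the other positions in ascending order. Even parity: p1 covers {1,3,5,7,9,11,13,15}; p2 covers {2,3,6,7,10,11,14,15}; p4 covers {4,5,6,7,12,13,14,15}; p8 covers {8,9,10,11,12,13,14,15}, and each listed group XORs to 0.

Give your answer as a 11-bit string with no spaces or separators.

00010100010

s1 (pos 1,3,5,7,9,11,13,15): 1⊕0⊕0⊕1⊕0⊕0⊕0⊕0 = 0
s2 (pos 2,3,6,7,10,11,14,15): 1⊕0⊕0⊕1⊕1⊕0⊕1⊕0 = 0
s4 (pos 4,5,6,7,12,13,14,15): 0⊕0⊕0⊕1⊕0⊕0⊕1⊕0 = 0
s8 (pos 8,9,10,11,12,13,14,15): 0⊕0⊕1⊕0⊕0⊕0⊕1⊕0 = 0
Syndrome s8…s1 = 0000 → no error.
Read data bits from positions 3,5,6,7,9,10,11,12,13,14,15: 00010100010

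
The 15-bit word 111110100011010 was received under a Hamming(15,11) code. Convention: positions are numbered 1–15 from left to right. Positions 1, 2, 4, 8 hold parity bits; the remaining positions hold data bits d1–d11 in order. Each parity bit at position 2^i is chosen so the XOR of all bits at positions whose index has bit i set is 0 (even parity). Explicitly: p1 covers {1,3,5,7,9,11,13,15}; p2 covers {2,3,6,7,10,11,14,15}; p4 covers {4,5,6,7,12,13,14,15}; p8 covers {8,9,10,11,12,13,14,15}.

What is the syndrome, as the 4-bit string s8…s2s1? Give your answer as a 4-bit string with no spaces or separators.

1111

s1 (pos 1,3,5,7,9,11,13,15): 1⊕1⊕1⊕1⊕0⊕1⊕0⊕0 = 1
s2 (pos 2,3,6,7,10,11,14,15): 1⊕1⊕0⊕1⊕0⊕1⊕1⊕0 = 1
s4 (pos 4,5,6,7,12,13,14,15): 1⊕1⊕0⊕1⊕1⊕0⊕1⊕0 = 1
s8 (pos 8,9,10,11,12,13,14,15): 0⊕0⊕0⊕1⊕1⊕0⊕1⊕0 = 1
Syndrome s8…s1 = 1111 → error at position 15.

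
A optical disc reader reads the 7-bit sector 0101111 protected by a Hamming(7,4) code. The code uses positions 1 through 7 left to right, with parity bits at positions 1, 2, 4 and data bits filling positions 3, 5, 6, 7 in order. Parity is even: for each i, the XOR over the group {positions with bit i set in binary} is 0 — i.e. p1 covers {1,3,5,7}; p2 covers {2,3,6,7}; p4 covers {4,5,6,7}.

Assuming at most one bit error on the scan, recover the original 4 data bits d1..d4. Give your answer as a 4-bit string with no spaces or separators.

0111

s1 (pos 1,3,5,7): 0⊕0⊕1⊕1 = 0
s2 (pos 2,3,6,7): 1⊕0⊕1⊕1 = 1
s4 (pos 4,5,6,7): 1⊕1⊕1⊕1 = 0
Syndrome s4…s1 = 010 → error at position 2.
Flip position 2: 0101111 → 0001111
Read data bits from positions 3,5,6,7: 0111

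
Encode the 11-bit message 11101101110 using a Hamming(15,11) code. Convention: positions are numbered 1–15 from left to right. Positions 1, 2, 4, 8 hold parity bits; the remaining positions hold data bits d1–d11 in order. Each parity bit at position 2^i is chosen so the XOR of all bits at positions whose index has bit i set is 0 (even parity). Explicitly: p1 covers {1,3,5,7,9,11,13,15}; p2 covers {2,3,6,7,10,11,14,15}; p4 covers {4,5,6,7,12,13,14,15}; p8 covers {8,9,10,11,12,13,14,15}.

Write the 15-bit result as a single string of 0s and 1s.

Place data at non-parity positions: p1 p2 1 p4 1 1 0 p8 1 1 0 1 1 1 0
p1 (pos 1,3,5,7,9,11,13,15): XOR of data positions = 1⊕1⊕0⊕1⊕0⊕1⊕0 = 0
p2 (pos 2,3,6,7,10,11,14,15): XOR of data positions = 1⊕1⊕0⊕1⊕0⊕1⊕0 = 0
p4 (pos 4,5,6,7,12,13,14,15): XOR of data positions = 1⊕1⊕0⊕1⊕1⊕1⊕0 = 1
p8 (pos 8,9,10,11,12,13,14,15): XOR of data positions = 1⊕1⊕0⊕1⊕1⊕1⊕0 = 1
Codeword: 001111011101110

001111011101110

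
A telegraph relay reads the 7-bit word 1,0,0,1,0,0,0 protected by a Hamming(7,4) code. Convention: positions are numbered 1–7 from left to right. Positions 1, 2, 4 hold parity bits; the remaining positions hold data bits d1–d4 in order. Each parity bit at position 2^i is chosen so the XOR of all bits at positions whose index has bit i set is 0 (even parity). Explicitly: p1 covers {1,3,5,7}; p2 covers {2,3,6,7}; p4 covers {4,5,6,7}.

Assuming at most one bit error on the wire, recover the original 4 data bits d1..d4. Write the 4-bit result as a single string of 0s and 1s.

s1 (pos 1,3,5,7): 1⊕0⊕0⊕0 = 1
s2 (pos 2,3,6,7): 0⊕0⊕0⊕0 = 0
s4 (pos 4,5,6,7): 1⊕0⊕0⊕0 = 1
Syndrome s4…s1 = 101 → error at position 5.
Flip position 5: 1001000 → 1001100
Read data bits from positions 3,5,6,7: 0100

0100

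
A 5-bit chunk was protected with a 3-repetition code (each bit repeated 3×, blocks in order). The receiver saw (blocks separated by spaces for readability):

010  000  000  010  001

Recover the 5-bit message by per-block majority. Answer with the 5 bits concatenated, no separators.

00000

Block 1 (010): 1 one → 0
Block 2 (000): 0 ones → 0
Block 3 (000): 0 ones → 0
Block 4 (010): 1 one → 0
Block 5 (001): 1 one → 0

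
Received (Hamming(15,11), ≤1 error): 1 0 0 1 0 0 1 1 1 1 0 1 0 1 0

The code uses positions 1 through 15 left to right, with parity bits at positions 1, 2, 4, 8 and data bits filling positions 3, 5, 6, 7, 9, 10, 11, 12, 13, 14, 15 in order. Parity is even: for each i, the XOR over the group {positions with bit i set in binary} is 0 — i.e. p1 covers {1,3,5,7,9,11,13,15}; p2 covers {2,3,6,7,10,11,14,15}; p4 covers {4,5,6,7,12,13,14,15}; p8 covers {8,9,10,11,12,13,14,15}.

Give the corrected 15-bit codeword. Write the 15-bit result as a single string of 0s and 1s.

100100111111010

s1 (pos 1,3,5,7,9,11,13,15): 1⊕0⊕0⊕1⊕1⊕0⊕0⊕0 = 1
s2 (pos 2,3,6,7,10,11,14,15): 0⊕0⊕0⊕1⊕1⊕0⊕1⊕0 = 1
s4 (pos 4,5,6,7,12,13,14,15): 1⊕0⊕0⊕1⊕1⊕0⊕1⊕0 = 0
s8 (pos 8,9,10,11,12,13,14,15): 1⊕1⊕1⊕0⊕1⊕0⊕1⊕0 = 1
Syndrome s8…s1 = 1011 → error at position 11.
Flip position 11: 100100111101010 → 100100111111010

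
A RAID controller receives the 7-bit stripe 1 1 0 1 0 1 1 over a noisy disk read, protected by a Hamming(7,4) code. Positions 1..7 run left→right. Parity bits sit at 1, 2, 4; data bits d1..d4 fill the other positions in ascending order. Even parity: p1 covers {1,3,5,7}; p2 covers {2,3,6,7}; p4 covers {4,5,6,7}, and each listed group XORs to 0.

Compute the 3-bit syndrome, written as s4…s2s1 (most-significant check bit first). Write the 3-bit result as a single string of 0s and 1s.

s1 (pos 1,3,5,7): 1⊕0⊕0⊕1 = 0
s2 (pos 2,3,6,7): 1⊕0⊕1⊕1 = 1
s4 (pos 4,5,6,7): 1⊕0⊕1⊕1 = 1
Syndrome s4…s1 = 110 → error at position 6.

110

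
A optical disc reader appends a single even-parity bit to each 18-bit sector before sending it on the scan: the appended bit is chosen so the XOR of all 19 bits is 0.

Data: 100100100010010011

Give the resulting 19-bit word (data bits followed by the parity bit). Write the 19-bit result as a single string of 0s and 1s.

XOR of the 18 data bits: 1⊕0⊕0⊕1⊕0⊕0⊕1⊕0⊕0⊕0⊕1⊕0⊕0⊕1⊕0⊕0⊕1⊕1 = 1
Parity bit = 1 (so all 19 bits XOR to 0).

1001001000100100111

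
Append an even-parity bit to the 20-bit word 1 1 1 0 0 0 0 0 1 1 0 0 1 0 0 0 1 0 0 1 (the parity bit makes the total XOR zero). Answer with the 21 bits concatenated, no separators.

111000001100100010010

XOR of the 20 data bits: 1⊕1⊕1⊕0⊕0⊕0⊕0⊕0⊕1⊕1⊕0⊕0⊕1⊕0⊕0⊕0⊕1⊕0⊕0⊕1 = 0
Parity bit = 0 (so all 21 bits XOR to 0).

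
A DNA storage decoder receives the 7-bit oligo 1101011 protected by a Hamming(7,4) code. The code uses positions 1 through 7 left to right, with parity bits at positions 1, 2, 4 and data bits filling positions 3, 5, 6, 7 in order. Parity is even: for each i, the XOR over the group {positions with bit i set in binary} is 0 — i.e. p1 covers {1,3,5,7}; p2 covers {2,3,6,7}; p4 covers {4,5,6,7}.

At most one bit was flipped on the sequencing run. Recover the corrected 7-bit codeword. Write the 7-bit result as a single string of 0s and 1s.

1101001

s1 (pos 1,3,5,7): 1⊕0⊕0⊕1 = 0
s2 (pos 2,3,6,7): 1⊕0⊕1⊕1 = 1
s4 (pos 4,5,6,7): 1⊕0⊕1⊕1 = 1
Syndrome s4…s1 = 110 → error at position 6.
Flip position 6: 1101011 → 1101001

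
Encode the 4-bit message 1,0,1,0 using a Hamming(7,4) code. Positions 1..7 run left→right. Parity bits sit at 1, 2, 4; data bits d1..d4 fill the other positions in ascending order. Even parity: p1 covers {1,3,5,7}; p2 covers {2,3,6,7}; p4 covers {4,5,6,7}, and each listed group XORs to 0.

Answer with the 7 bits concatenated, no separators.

Place data at non-parity positions: p1 p2 1 p4 0 1 0
p1 (pos 1,3,5,7): XOR of data positions = 1⊕0⊕0 = 1
p2 (pos 2,3,6,7): XOR of data positions = 1⊕1⊕0 = 0
p4 (pos 4,5,6,7): XOR of data positions = 0⊕1⊕0 = 1
Codeword: 1011010

1011010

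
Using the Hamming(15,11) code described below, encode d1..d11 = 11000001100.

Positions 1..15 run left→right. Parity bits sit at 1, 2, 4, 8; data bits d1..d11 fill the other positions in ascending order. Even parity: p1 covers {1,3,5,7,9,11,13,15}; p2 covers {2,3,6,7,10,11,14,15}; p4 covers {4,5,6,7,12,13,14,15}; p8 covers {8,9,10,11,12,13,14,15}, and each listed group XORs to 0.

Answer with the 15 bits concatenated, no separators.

111110000001100

Place data at non-parity positions: p1 p2 1 p4 1 0 0 p8 0 0 0 1 1 0 0
p1 (pos 1,3,5,7,9,11,13,15): XOR of data positions = 1⊕1⊕0⊕0⊕0⊕1⊕0 = 1
p2 (pos 2,3,6,7,10,11,14,15): XOR of data positions = 1⊕0⊕0⊕0⊕0⊕0⊕0 = 1
p4 (pos 4,5,6,7,12,13,14,15): XOR of data positions = 1⊕0⊕0⊕1⊕1⊕0⊕0 = 1
p8 (pos 8,9,10,11,12,13,14,15): XOR of data positions = 0⊕0⊕0⊕1⊕1⊕0⊕0 = 0
Codeword: 111110000001100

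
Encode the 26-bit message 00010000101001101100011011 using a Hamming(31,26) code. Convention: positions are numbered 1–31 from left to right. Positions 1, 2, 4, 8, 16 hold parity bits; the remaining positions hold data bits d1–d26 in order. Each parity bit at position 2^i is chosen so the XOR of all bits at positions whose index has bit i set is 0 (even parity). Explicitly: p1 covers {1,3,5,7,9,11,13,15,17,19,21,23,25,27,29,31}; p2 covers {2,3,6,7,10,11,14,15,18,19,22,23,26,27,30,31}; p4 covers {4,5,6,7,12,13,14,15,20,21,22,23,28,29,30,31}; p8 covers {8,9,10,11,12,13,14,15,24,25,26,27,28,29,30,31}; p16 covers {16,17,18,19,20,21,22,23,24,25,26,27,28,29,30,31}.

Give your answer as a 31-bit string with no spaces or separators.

Place data at non-parity positions: p1 p2 0 p4 0 0 1 p8 0 0 0 0 1 0 1 p16 0 0 1 1 0 1 1 0 0 0 1 1 0 1 1
p1 (pos 1,3,5,7,9,11,13,15,17,19,21,23,25,27,29,31): XOR of data positions = 0⊕0⊕1⊕0⊕0⊕1⊕1⊕0⊕1⊕0⊕1⊕0⊕1⊕0⊕1 = 1
p2 (pos 2,3,6,7,10,11,14,15,18,19,22,23,26,27,30,31): XOR of data positions = 0⊕0⊕1⊕0⊕0⊕0⊕1⊕0⊕1⊕1⊕1⊕0⊕1⊕1⊕1 = 0
p4 (pos 4,5,6,7,12,13,14,15,20,21,22,23,28,29,30,31): XOR of data positions = 0⊕0⊕1⊕0⊕1⊕0⊕1⊕1⊕0⊕1⊕1⊕1⊕0⊕1⊕1 = 1
p8 (pos 8,9,10,11,12,13,14,15,24,25,26,27,28,29,30,31): XOR of data positions = 0⊕0⊕0⊕0⊕1⊕0⊕1⊕0⊕0⊕0⊕1⊕1⊕0⊕1⊕1 = 0
p16 (pos 16,17,18,19,20,21,22,23,24,25,26,27,28,29,30,31): XOR of data positions = 0⊕0⊕1⊕1⊕0⊕1⊕1⊕0⊕0⊕0⊕1⊕1⊕0⊕1⊕1 = 0
Codeword: 1001001000001010001101100011011

1001001000001010001101100011011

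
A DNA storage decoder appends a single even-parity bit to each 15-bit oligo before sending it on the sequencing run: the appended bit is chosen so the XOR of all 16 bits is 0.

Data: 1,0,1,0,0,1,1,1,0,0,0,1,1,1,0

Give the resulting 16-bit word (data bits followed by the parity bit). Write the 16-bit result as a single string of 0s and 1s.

XOR of the 15 data bits: 1⊕0⊕1⊕0⊕0⊕1⊕1⊕1⊕0⊕0⊕0⊕1⊕1⊕1⊕0 = 0
Parity bit = 0 (so all 16 bits XOR to 0).

1010011100011100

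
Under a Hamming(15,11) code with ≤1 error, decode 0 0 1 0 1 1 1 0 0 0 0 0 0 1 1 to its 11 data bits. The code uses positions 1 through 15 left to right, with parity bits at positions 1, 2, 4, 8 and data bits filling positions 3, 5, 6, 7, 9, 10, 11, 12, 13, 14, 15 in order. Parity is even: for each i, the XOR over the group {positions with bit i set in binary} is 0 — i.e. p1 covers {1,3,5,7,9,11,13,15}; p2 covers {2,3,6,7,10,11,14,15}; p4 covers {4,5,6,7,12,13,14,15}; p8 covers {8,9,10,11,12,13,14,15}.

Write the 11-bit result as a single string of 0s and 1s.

11010000011

s1 (pos 1,3,5,7,9,11,13,15): 0⊕1⊕1⊕1⊕0⊕0⊕0⊕1 = 0
s2 (pos 2,3,6,7,10,11,14,15): 0⊕1⊕1⊕1⊕0⊕0⊕1⊕1 = 1
s4 (pos 4,5,6,7,12,13,14,15): 0⊕1⊕1⊕1⊕0⊕0⊕1⊕1 = 1
s8 (pos 8,9,10,11,12,13,14,15): 0⊕0⊕0⊕0⊕0⊕0⊕1⊕1 = 0
Syndrome s8…s1 = 0110 → error at position 6.
Flip position 6: 001011100000011 → 001010100000011
Read data bits from positions 3,5,6,7,9,10,11,12,13,14,15: 11010000011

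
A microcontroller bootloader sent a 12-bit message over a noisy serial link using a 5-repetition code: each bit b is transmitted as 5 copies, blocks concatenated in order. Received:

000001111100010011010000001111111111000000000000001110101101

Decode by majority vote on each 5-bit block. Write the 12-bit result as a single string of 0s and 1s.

010101100011

Block 1 (00000): 0 ones → 0
Block 2 (11111): 5 ones → 1
Block 3 (00010): 1 one → 0
Block 4 (01101): 3 ones → 1
Block 5 (00000): 0 ones → 0
Block 6 (01111): 4 ones → 1
Block 7 (11111): 5 ones → 1
Block 8 (10000): 1 one → 0
Block 9 (00000): 0 ones → 0
Block 10 (00000): 0 ones → 0
Block 11 (11101): 4 ones → 1
Block 12 (01101): 3 ones → 1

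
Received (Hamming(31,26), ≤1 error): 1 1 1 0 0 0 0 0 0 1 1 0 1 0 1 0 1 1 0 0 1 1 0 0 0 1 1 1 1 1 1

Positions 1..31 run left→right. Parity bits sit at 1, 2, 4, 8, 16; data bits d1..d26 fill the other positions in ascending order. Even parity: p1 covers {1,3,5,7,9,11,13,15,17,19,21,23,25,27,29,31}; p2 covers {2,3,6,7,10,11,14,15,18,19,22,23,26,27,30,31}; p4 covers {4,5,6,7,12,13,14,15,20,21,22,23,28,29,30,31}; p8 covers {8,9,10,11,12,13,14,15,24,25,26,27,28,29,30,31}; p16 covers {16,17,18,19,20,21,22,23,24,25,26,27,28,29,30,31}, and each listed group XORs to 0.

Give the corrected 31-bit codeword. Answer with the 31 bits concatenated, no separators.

s1 (pos 1,3,5,7,9,11,13,15,17,19,21,23,25,27,29,31): 1⊕1⊕0⊕0⊕0⊕1⊕1⊕1⊕1⊕0⊕1⊕0⊕0⊕1⊕1⊕1 = 0
s2 (pos 2,3,6,7,10,11,14,15,18,19,22,23,26,27,30,31): 1⊕1⊕0⊕0⊕1⊕1⊕0⊕1⊕1⊕0⊕1⊕0⊕1⊕1⊕1⊕1 = 1
s4 (pos 4,5,6,7,12,13,14,15,20,21,22,23,28,29,30,31): 0⊕0⊕0⊕0⊕0⊕1⊕0⊕1⊕0⊕1⊕1⊕0⊕1⊕1⊕1⊕1 = 0
s8 (pos 8,9,10,11,12,13,14,15,24,25,26,27,28,29,30,31): 0⊕0⊕1⊕1⊕0⊕1⊕0⊕1⊕0⊕0⊕1⊕1⊕1⊕1⊕1⊕1 = 0
s16 (pos 16,17,18,19,20,21,22,23,24,25,26,27,28,29,30,31): 0⊕1⊕1⊕0⊕0⊕1⊕1⊕0⊕0⊕0⊕1⊕1⊕1⊕1⊕1⊕1 = 0
Syndrome s16…s1 = 00010 → error at position 2.
Flip position 2: 1110000001101010110011000111111 → 1010000001101010110011000111111

1010000001101010110011000111111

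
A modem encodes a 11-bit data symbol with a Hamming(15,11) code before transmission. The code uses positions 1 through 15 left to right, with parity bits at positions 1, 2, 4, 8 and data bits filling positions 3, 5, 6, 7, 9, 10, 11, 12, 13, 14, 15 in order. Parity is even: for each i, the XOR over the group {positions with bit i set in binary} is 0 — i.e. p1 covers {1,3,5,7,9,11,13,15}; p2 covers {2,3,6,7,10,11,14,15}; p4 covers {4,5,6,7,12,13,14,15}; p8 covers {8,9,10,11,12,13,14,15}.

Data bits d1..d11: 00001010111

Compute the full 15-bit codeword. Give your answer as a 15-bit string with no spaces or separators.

Place data at non-parity positions: p1 p2 0 p4 0 0 0 p8 1 0 1 0 1 1 1
p1 (pos 1,3,5,7,9,11,13,15): XOR of data positions = 0⊕0⊕0⊕1⊕1⊕1⊕1 = 0
p2 (pos 2,3,6,7,10,11,14,15): XOR of data positions = 0⊕0⊕0⊕0⊕1⊕1⊕1 = 1
p4 (pos 4,5,6,7,12,13,14,15): XOR of data positions = 0⊕0⊕0⊕0⊕1⊕1⊕1 = 1
p8 (pos 8,9,10,11,12,13,14,15): XOR of data positions = 1⊕0⊕1⊕0⊕1⊕1⊕1 = 1
Codeword: 010100011010111

010100011010111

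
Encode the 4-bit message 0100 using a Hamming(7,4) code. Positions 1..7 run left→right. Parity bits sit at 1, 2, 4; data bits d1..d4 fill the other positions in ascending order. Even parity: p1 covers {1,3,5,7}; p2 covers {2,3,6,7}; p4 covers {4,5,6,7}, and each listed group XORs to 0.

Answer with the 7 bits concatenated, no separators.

Place data at non-parity positions: p1 p2 0 p4 1 0 0
p1 (pos 1,3,5,7): XOR of data positions = 0⊕1⊕0 = 1
p2 (pos 2,3,6,7): XOR of data positions = 0⊕0⊕0 = 0
p4 (pos 4,5,6,7): XOR of data positions = 1⊕0⊕0 = 1
Codeword: 1001100

1001100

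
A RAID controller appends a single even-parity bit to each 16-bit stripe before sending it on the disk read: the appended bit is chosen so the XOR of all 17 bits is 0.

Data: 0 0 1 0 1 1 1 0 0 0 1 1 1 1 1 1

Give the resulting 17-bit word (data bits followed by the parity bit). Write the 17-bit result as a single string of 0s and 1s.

00101110001111110

XOR of the 16 data bits: 0⊕0⊕1⊕0⊕1⊕1⊕1⊕0⊕0⊕0⊕1⊕1⊕1⊕1⊕1⊕1 = 0
Parity bit = 0 (so all 17 bits XOR to 0).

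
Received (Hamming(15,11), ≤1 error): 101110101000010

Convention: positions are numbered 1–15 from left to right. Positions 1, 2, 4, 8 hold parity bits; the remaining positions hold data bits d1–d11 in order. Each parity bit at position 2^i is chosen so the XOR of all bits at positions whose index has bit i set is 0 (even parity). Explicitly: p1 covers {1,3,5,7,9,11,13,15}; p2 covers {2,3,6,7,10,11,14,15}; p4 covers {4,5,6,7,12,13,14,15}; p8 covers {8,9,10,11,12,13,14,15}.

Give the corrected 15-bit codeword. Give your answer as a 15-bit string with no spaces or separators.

s1 (pos 1,3,5,7,9,11,13,15): 1⊕1⊕1⊕1⊕1⊕0⊕0⊕0 = 1
s2 (pos 2,3,6,7,10,11,14,15): 0⊕1⊕0⊕1⊕0⊕0⊕1⊕0 = 1
s4 (pos 4,5,6,7,12,13,14,15): 1⊕1⊕0⊕1⊕0⊕0⊕1⊕0 = 0
s8 (pos 8,9,10,11,12,13,14,15): 0⊕1⊕0⊕0⊕0⊕0⊕1⊕0 = 0
Syndrome s8…s1 = 0011 → error at position 3.
Flip position 3: 101110101000010 → 100110101000010

100110101000010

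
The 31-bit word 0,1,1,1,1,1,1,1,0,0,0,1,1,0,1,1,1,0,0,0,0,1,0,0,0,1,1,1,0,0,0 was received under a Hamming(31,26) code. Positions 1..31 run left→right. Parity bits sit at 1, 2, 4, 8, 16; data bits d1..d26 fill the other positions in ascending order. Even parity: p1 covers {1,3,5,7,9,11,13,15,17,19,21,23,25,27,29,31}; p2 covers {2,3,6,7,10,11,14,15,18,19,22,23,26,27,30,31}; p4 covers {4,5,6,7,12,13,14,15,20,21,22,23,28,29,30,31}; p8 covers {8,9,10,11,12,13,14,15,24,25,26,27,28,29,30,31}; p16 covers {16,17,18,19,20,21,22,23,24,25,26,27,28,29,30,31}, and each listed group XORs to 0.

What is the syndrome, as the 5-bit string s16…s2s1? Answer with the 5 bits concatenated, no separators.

s1 (pos 1,3,5,7,9,11,13,15,17,19,21,23,25,27,29,31): 0⊕1⊕1⊕1⊕0⊕0⊕1⊕1⊕1⊕0⊕0⊕0⊕0⊕1⊕0⊕0 = 1
s2 (pos 2,3,6,7,10,11,14,15,18,19,22,23,26,27,30,31): 1⊕1⊕1⊕1⊕0⊕0⊕0⊕1⊕0⊕0⊕1⊕0⊕1⊕1⊕0⊕0 = 0
s4 (pos 4,5,6,7,12,13,14,15,20,21,22,23,28,29,30,31): 1⊕1⊕1⊕1⊕1⊕1⊕0⊕1⊕0⊕0⊕1⊕0⊕1⊕0⊕0⊕0 = 1
s8 (pos 8,9,10,11,12,13,14,15,24,25,26,27,28,29,30,31): 1⊕0⊕0⊕0⊕1⊕1⊕0⊕1⊕0⊕0⊕1⊕1⊕1⊕0⊕0⊕0 = 1
s16 (pos 16,17,18,19,20,21,22,23,24,25,26,27,28,29,30,31): 1⊕1⊕0⊕0⊕0⊕0⊕1⊕0⊕0⊕0⊕1⊕1⊕1⊕0⊕0⊕0 = 0
Syndrome s16…s1 = 01101 → error at position 13.

01101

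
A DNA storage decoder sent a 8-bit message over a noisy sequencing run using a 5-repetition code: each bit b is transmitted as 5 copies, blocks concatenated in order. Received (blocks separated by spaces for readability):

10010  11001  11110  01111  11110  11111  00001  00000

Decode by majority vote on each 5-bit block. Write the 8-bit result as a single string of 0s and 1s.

01111100

Block 1 (10010): 2 ones → 0
Block 2 (11001): 3 ones → 1
Block 3 (11110): 4 ones → 1
Block 4 (01111): 4 ones → 1
Block 5 (11110): 4 ones → 1
Block 6 (11111): 5 ones → 1
Block 7 (00001): 1 one → 0
Block 8 (00000): 0 ones → 0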